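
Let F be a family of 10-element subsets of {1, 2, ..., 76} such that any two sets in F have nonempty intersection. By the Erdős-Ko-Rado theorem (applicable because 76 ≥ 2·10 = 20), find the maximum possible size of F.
max |F| = C(75, 9) = 125595622175

Erdős-Ko-Rado (1961): when n ≥ 2k, max |F| = C(n−1, k−1). The bound is attained by the star {A : i ∈ A} for any fixed i ∈ [n]. Here C(76−1, 10−1) = C(75, 9) = 125595622175.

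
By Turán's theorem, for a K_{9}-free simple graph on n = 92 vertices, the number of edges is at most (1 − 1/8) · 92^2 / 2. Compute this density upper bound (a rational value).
Turán density bound = (7/8) · 92^2/2 = 3703

Turán's theorem: ex(n, K_{r+1}) is achieved by the complete r-partite Turán graph T(n, r) with parts as balanced as possible, and is at most (1 − 1/r) · n^2/2. For r = 8, n = 92: the density bound is (7/8) · 8464/2 = 3703. The integer-valued extremum is e(T(92, 8)) = 3702, which is strictly less than the density bound 3703 since 8 ∤ 92 (the parts of T(92, 8) cannot all be equal).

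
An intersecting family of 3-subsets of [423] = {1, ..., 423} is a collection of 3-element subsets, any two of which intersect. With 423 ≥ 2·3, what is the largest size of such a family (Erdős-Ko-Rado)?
max |F| = C(422, 2) = 88831

Erdős-Ko-Rado (1961): when n ≥ 2k, max |F| = C(n−1, k−1). The bound is attained by the star {A : i ∈ A} for any fixed i ∈ [n]. Here C(423−1, 3−1) = C(422, 2) = 88831.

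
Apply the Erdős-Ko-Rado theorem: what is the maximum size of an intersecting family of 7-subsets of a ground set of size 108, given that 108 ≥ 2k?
max |F| = C(107, 6) = 1807245622

Erdős-Ko-Rado (1961): when n ≥ 2k, max |F| = C(n−1, k−1). The bound is attained by the star {A : i ∈ A} for any fixed i ∈ [n]. Here C(108−1, 7−1) = C(107, 6) = 1807245622.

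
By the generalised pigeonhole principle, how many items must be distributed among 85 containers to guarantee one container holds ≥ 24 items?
n = (24 − 1)·85 + 1 = 1956

By the generalised pigeonhole principle, to guarantee some box contains ≥ r objects we need more than (r − 1) · k objects total. Threshold: n = (r − 1) · k + 1. With r = 24 and k = 85: n = 23 · 85 + 1 = 1955 + 1 = 1956. For n = 1955 = 23 · 85, we can put exactly 23 objects in every box, avoiding 24 in any single one — so 1956 is tight.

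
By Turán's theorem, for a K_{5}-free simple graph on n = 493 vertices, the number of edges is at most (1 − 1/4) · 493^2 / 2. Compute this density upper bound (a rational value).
Turán density bound = (3/4) · 493^2/2 = 729147/8 ≈ 91143.375

Turán's theorem: ex(n, K_{r+1}) is achieved by the complete r-partite Turán graph T(n, r) with parts as balanced as possible, and is at most (1 − 1/r) · n^2/2. For r = 4, n = 493: the density bound is (3/4) · 243049/2 = 729147/8 ≈ 91143.375. The integer-valued extremum is e(T(493, 4)) = 91143, which is strictly less than the density bound 729147/8 since 4 ∤ 493 (the parts of T(493, 4) cannot all be equal).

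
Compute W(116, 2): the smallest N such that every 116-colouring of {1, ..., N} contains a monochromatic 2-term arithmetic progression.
W(116, 2) = 116 + 1 = 117

A 2-term AP is any pair of integers, so a monochromatic 2-AP exists iff some colour is used at least twice. With 116 colours, the colouring i ↦ i on {1, ..., 116} uses each colour once, avoiding any monochromatic pair, so W(116, 2) > 116. For {1, ..., 117}, pigeonhole forces two integers of the same colour, which form a monochromatic 2-AP. Hence W(116, 2) = 117.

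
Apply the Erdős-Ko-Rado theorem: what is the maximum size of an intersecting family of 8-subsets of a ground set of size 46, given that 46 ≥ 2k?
max |F| = C(45, 7) = 45379620

Erdős-Ko-Rado (1961): when n ≥ 2k, max |F| = C(n−1, k−1). The bound is attained by the star {A : i ∈ A} for any fixed i ∈ [n]. Here C(46−1, 8−1) = C(45, 7) = 45379620.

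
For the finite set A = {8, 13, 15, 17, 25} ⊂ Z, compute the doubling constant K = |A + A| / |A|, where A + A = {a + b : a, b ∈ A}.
K = |A + A| / |A| = 14/5

Enumerate A + A = {a + b : a, b ∈ A}. With |A| = 5, there are |A|^2 = 25 ordered sum pairs; collecting distinct values, A + A = {16, 21, 23, 25, 26, 28, 30, 32, 33, 34, 38, 40, 42, 50}, so |A + A| = 14. Thus K = 14/5. For comparison, the minimum possible |A + A| over all 5-element sets is 2·5 − 1 = 9 (so min K = 9/5), attained only by arithmetic progressions.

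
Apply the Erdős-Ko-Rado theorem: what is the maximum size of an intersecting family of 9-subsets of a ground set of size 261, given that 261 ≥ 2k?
max |F| = C(260, 8) = 464557848245920

Erdős-Ko-Rado (1961): when n ≥ 2k, max |F| = C(n−1, k−1). The bound is attained by the star {A : i ∈ A} for any fixed i ∈ [n]. Here C(261−1, 9−1) = C(260, 8) = 464557848245920.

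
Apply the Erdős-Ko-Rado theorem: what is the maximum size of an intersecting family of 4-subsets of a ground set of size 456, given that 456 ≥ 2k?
max |F| = C(455, 3) = 15596035

The Erdős-Ko-Rado theorem states: for n ≥ 2k, an intersecting family of k-subsets of an n-element set has size at most C(n − 1, k − 1), with equality for 'star' families {A ⊆ [n] : |A| = k, i ∈ A} (fix an element i). For n = 456, k = 4: C(455, 3) = 15596035.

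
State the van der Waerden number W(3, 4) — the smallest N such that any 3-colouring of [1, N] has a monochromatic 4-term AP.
W(3, 4) = 293

W(3, 4) = 293. The lower bound W(3, 4) > 292 comes from an explicit good 3-colouring of [1, 292]; the upper bound W(3, 4) ≤ 293 was verified by exhaustive search over 3-colourings of [1, 293].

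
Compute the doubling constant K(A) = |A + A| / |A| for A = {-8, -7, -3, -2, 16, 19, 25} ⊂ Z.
K = |A + A| / |A| = 26/7

Enumerate A + A = {a + b : a, b ∈ A}. With |A| = 7, there are |A|^2 = 49 ordered sum pairs; collecting distinct values, A + A = {-16, -15, -14, -11, -10, -9, -6, -5, -4, 8, 9, 11, 12, 13, 14, 16, 17, 18, 22, 23, 32, 35, 38, 41, 44, 50}, so |A + A| = 26. Thus K = 26/7. For comparison, the minimum possible |A + A| over all 7-element sets is 2·7 − 1 = 13 (so min K = 13/7), attained only by arithmetic progressions.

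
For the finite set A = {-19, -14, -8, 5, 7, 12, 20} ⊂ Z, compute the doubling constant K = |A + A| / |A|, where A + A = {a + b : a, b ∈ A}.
K = |A + A| / |A| = 26/7

Enumerate A + A = {a + b : a, b ∈ A}. With |A| = 7, there are |A|^2 = 49 ordered sum pairs; collecting distinct values, A + A = {-38, -33, -28, -27, -22, -16, -14, -12, -9, -7, -3, -2, -1, 1, 4, 6, 10, 12, 14, 17, 19, 24, 25, 27, 32, 40}, so |A + A| = 26. Thus K = 26/7. For comparison, the minimum possible |A + A| over all 7-element sets is 2·7 − 1 = 13 (so min K = 13/7), attained only by arithmetic progressions.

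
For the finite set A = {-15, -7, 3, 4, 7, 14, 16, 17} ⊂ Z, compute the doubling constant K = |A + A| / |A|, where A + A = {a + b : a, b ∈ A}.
K = |A + A| / |A| = 32/8 = 4

Enumerate A + A = {a + b : a, b ∈ A}. With |A| = 8, there are |A|^2 = 64 ordered sum pairs; collecting distinct values, A + A = {-30, -22, -14, -12, -11, -8, -4, -3, -1, 0, 1, 2, 6, 7, 8, 9, 10, 11, 14, 17, 18, 19, 20, 21, 23, 24, 28, 30, 31, 32, 33, 34}, so |A + A| = 32. Thus K = 32/8 = 4. For comparison, the minimum possible |A + A| over all 8-element sets is 2·8 − 1 = 15 (so min K = 15/8), attained only by arithmetic progressions.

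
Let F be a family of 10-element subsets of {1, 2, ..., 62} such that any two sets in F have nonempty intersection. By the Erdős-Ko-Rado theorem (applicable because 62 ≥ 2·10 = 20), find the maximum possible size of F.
max |F| = C(61, 9) = 17341763505

Erdős-Ko-Rado (1961): when n ≥ 2k, max |F| = C(n−1, k−1). The bound is attained by the star {A : i ∈ A} for any fixed i ∈ [n]. Here C(62−1, 10−1) = C(61, 9) = 17341763505.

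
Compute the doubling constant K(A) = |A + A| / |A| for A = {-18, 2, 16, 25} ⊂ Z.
K = |A + A| / |A| = 10/4 = 5/2

Enumerate A + A = {a + b : a, b ∈ A}. With |A| = 4, there are |A|^2 = 16 ordered sum pairs; collecting distinct values, A + A = {-36, -16, -2, 4, 7, 18, 27, 32, 41, 50}, so |A + A| = 10. Thus K = 10/4 = 5/2. For comparison, the minimum possible |A + A| over all 4-element sets is 2·4 − 1 = 7 (so min K = 7/4), attained only by arithmetic progressions.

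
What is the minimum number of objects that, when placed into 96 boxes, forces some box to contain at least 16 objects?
n = (16 − 1)·96 + 1 = 1441

By the generalised pigeonhole principle, to guarantee some box contains ≥ r objects we need more than (r − 1) · k objects total. Threshold: n = (r − 1) · k + 1. With r = 16 and k = 96: n = 15 · 96 + 1 = 1440 + 1 = 1441. For n = 1440 = 15 · 96, we can put exactly 15 objects in every box, avoiding 16 in any single one — so 1441 is tight.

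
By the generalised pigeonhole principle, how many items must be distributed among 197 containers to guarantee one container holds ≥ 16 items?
n = (16 − 1)·197 + 1 = 2956

By the generalised pigeonhole principle, to guarantee some box contains ≥ r objects we need more than (r − 1) · k objects total. Threshold: n = (r − 1) · k + 1. With r = 16 and k = 197: n = 15 · 197 + 1 = 2955 + 1 = 2956. For n = 2955 = 15 · 197, we can put exactly 15 objects in every box, avoiding 16 in any single one — so 2956 is tight.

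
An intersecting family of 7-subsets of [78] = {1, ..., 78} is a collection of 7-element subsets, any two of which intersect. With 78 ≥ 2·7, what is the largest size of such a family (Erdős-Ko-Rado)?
max |F| = C(77, 6) = 237093780

The Erdős-Ko-Rado theorem states: for n ≥ 2k, an intersecting family of k-subsets of an n-element set has size at most C(n − 1, k − 1), with equality for 'star' families {A ⊆ [n] : |A| = k, i ∈ A} (fix an element i). For n = 78, k = 7: C(77, 6) = 237093780.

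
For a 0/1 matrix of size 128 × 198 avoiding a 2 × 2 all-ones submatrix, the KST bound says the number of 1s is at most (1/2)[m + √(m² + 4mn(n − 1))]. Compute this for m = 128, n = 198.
z(128, 198; 2, 2) ≤ (1/2)[128 + √(128² + 4·128·198·197)] = (1/2)[128 + √19987456] = 2299.3666

Kővári–Sós–Turán: let r_1, ..., r_128 be the row sums and z = Σ r_i the total number of 1s. Each pair of columns can share at most one row with both entries 1 (else a 2×2 all-ones block appears), so Σ_i C(r_i, 2) ≤ C(198, 2) = 19503. By convexity Σ_i C(r_i, 2) ≥ 128·C(z/128, 2) = z(z − 128)/(2·128), giving z² − 128z − 128·198·197 ≤ 0 and hence z ≤ (1/2)[128 + √(16384 + 4·4992768)] = (1/2)[128 + √19987456] ≈ (1/2)(128 + 4470.7333) = 2299.3666.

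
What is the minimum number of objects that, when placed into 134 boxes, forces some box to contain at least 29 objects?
n = (29 − 1)·134 + 1 = 3753

By the generalised pigeonhole principle, to guarantee some box contains ≥ r objects we need more than (r − 1) · k objects total. Threshold: n = (r − 1) · k + 1. With r = 29 and k = 134: n = 28 · 134 + 1 = 3752 + 1 = 3753. For n = 3752 = 28 · 134, we can put exactly 28 objects in every box, avoiding 29 in any single one — so 3753 is tight.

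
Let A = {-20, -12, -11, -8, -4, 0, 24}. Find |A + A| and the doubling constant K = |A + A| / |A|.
K = |A + A| / |A| = 23/7

Enumerate A + A = {a + b : a, b ∈ A}. With |A| = 7, there are |A|^2 = 49 ordered sum pairs; collecting distinct values, A + A = {-40, -32, -31, -28, -24, -23, -22, -20, -19, -16, -15, -12, -11, -8, -4, 0, 4, 12, 13, 16, 20, 24, 48}, so |A + A| = 23. Thus K = 23/7. For comparison, the minimum possible |A + A| over all 7-element sets is 2·7 − 1 = 13 (so min K = 13/7), attained only by arithmetic progressions.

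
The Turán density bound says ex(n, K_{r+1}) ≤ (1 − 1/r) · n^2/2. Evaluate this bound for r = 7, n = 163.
Turán density bound = (6/7) · 163^2/2 = 79707/7 ≈ 11386.7143

Turán's theorem: ex(n, K_{r+1}) is achieved by the complete r-partite Turán graph T(n, r) with parts as balanced as possible, and is at most (1 − 1/r) · n^2/2. For r = 7, n = 163: the density bound is (6/7) · 26569/2 = 79707/7 ≈ 11386.7143. The integer-valued extremum is e(T(163, 7)) = 11386, which is strictly less than the density bound 79707/7 since 7 ∤ 163 (the parts of T(163, 7) cannot all be equal).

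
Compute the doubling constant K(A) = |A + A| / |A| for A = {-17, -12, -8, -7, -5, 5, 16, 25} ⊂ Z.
K = |A + A| / |A| = 33/8

Enumerate A + A = {a + b : a, b ∈ A}. With |A| = 8, there are |A|^2 = 64 ordered sum pairs; collecting distinct values, A + A = {-34, -29, -25, -24, -22, -20, -19, -17, -16, -15, -14, -13, -12, -10, -7, -3, -2, -1, 0, 4, 8, 9, 10, 11, 13, 17, 18, 20, 21, 30, 32, 41, 50}, so |A + A| = 33. Thus K = 33/8. For comparison, the minimum possible |A + A| over all 8-element sets is 2·8 − 1 = 15 (so min K = 15/8), attained only by arithmetic progressions.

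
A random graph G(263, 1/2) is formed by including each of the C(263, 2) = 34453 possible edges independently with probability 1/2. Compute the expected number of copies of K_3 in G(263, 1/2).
E[# K_3] = C(263, 3) · (1/2)^C(3, 2) = 2997411 / 2^3 = 374676.375

For each 3-subset S of vertices (there are C(263, 3) = 2997411 such S), let X_S = 1 if S induces a K_3 (all C(3, 2) = 3 edges present). Then P(X_S = 1) = (1/2)^3 = 1/8. By linearity of expectation, E[# K_3] = C(263, 3) · (1/2)^3 = 2997411 / 8 = 374676.375.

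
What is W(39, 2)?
W(39, 2) = 39 + 1 = 40

A 2-term AP is any pair of integers, so a monochromatic 2-AP exists iff some colour is used at least twice. With 39 colours, the colouring i ↦ i on {1, ..., 39} uses each colour once, avoiding any monochromatic pair, so W(39, 2) > 39. For {1, ..., 40}, pigeonhole forces two integers of the same colour, which form a monochromatic 2-AP. Hence W(39, 2) = 40.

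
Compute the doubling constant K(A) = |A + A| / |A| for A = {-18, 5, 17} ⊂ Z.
K = |A + A| / |A| = 6/3 = 2

Enumerate A + A = {a + b : a, b ∈ A}. With |A| = 3, there are |A|^2 = 9 ordered sum pairs; collecting distinct values, A + A = {-36, -13, -1, 10, 22, 34}, so |A + A| = 6. Thus K = 6/3 = 2. For comparison, the minimum possible |A + A| over all 3-element sets is 2·3 − 1 = 5 (so min K = 5/3), attained only by arithmetic progressions.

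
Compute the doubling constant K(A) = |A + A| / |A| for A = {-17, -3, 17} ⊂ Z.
K = |A + A| / |A| = 6/3 = 2

Enumerate A + A = {a + b : a, b ∈ A}. With |A| = 3, there are |A|^2 = 9 ordered sum pairs; collecting distinct values, A + A = {-34, -20, -6, 0, 14, 34}, so |A + A| = 6. Thus K = 6/3 = 2. For comparison, the minimum possible |A + A| over all 3-element sets is 2·3 − 1 = 5 (so min K = 5/3), attained only by arithmetic progressions.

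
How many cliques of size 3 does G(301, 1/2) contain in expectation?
E[# K_3] = C(301, 3) · (1/2)^C(3, 2) = 4499950 / 2^3 = 2249975/4 = 562493.75

For each 3-subset S of vertices (there are C(301, 3) = 4499950 such S), let X_S = 1 if S induces a K_3 (all C(3, 2) = 3 edges present). Then P(X_S = 1) = (1/2)^3 = 1/8. By linearity of expectation, E[# K_3] = C(301, 3) · (1/2)^3 = 4499950 / 8 = 2249975/4 = 562493.75.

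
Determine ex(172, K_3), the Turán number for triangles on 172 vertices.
ex(172, K_3) = ⌊172^2/4⌋ = 7396

Mantel (1907): a triangle-free graph on n vertices has at most ⌊n^2/4⌋ edges, with equality for the complete bipartite graph K_{⌊n/2⌋, ⌈n/2⌉}. For n = 172: ⌊172^2/4⌋ = ⌊29584/4⌋ = 7396. The extremal graph is K_{86, 86}, which has 86·86 = 7396 edges.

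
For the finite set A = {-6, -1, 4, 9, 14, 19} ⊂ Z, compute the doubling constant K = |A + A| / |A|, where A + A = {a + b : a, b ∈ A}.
K = |A + A| / |A| = 11/6

Enumerate A + A = {a + b : a, b ∈ A}. With |A| = 6, there are |A|^2 = 36 ordered sum pairs; collecting distinct values, A + A = {-12, -7, -2, 3, 8, 13, 18, 23, 28, 33, 38}, so |A + A| = 11. Thus K = 11/6. Here |A + A| = 2|A| − 1 = 11, the minimum possible — so K = 11/6 is minimal, which holds iff A is an arithmetic progression.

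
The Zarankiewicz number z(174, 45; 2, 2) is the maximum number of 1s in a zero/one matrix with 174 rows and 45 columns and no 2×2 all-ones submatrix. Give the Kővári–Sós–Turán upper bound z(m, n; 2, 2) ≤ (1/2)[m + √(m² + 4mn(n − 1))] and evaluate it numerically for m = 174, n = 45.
z(174, 45; 2, 2) ≤ (1/2)[174 + √(174² + 4·174·45·44)] = (1/2)[174 + √1408356] = 680.3709

Kővári–Sós–Turán: let r_1, ..., r_174 be the row sums and z = Σ r_i the total number of 1s. Each pair of columns can share at most one row with both entries 1 (else a 2×2 all-ones block appears), so Σ_i C(r_i, 2) ≤ C(45, 2) = 990. By convexity Σ_i C(r_i, 2) ≥ 174·C(z/174, 2) = z(z − 174)/(2·174), giving z² − 174z − 174·45·44 ≤ 0 and hence z ≤ (1/2)[174 + √(30276 + 4·344520)] = (1/2)[174 + √1408356] ≈ (1/2)(174 + 1186.7418) = 680.3709.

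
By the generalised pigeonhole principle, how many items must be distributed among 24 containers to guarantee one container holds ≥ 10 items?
n = (10 − 1)·24 + 1 = 217

By the generalised pigeonhole principle, to guarantee some box contains ≥ r objects we need more than (r − 1) · k objects total. Threshold: n = (r − 1) · k + 1. With r = 10 and k = 24: n = 9 · 24 + 1 = 216 + 1 = 217. For n = 216 = 9 · 24, we can put exactly 9 objects in every box, avoiding 10 in any single one — so 217 is tight.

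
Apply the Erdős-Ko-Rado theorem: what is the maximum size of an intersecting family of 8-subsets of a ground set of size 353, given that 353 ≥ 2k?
max |F| = C(352, 7) = 125111586805920

The Erdős-Ko-Rado theorem states: for n ≥ 2k, an intersecting family of k-subsets of an n-element set has size at most C(n − 1, k − 1), with equality for 'star' families {A ⊆ [n] : |A| = k, i ∈ A} (fix an element i). For n = 353, k = 8: C(352, 7) = 125111586805920.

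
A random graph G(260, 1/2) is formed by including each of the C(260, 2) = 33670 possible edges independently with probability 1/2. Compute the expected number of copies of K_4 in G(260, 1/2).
E[# K_4] = C(260, 4) · (1/2)^C(4, 2) = 186043585 / 2^6 = 2906931.015625

For each 4-subset S of vertices (there are C(260, 4) = 186043585 such S), let X_S = 1 if S induces a K_4 (all C(4, 2) = 6 edges present). Then P(X_S = 1) = (1/2)^6 = 1/64. By linearity of expectation, E[# K_4] = C(260, 4) · (1/2)^6 = 186043585 / 64 = 2906931.015625.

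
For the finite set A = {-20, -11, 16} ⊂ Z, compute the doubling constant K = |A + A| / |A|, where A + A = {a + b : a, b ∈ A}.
K = |A + A| / |A| = 6/3 = 2

Enumerate A + A = {a + b : a, b ∈ A}. With |A| = 3, there are |A|^2 = 9 ordered sum pairs; collecting distinct values, A + A = {-40, -31, -22, -4, 5, 32}, so |A + A| = 6. Thus K = 6/3 = 2. For comparison, the minimum possible |A + A| over all 3-element sets is 2·3 − 1 = 5 (so min K = 5/3), attained only by arithmetic progressions.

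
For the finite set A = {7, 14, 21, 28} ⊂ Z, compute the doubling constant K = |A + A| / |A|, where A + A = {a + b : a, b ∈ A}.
K = |A + A| / |A| = 7/4

Enumerate A + A = {a + b : a, b ∈ A}. With |A| = 4, there are |A|^2 = 16 ordered sum pairs; collecting distinct values, A + A = {14, 21, 28, 35, 42, 49, 56}, so |A + A| = 7. Thus K = 7/4. Here |A + A| = 2|A| − 1 = 7, the minimum possible — so K = 7/4 is minimal, which holds iff A is an arithmetic progression.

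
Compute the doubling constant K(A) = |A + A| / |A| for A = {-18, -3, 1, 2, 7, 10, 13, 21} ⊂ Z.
K = |A + A| / |A| = 31/8

Enumerate A + A = {a + b : a, b ∈ A}. With |A| = 8, there are |A|^2 = 64 ordered sum pairs; collecting distinct values, A + A = {-36, -21, -17, -16, -11, -8, -6, -5, -2, -1, 2, 3, 4, 7, 8, 9, 10, 11, 12, 14, 15, 17, 18, 20, 22, 23, 26, 28, 31, 34, 42}, so |A + A| = 31. Thus K = 31/8. For comparison, the minimum possible |A + A| over all 8-element sets is 2·8 − 1 = 15 (so min K = 15/8), attained only by arithmetic progressions.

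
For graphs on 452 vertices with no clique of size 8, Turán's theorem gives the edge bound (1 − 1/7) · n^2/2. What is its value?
Turán density bound = (6/7) · 452^2/2 = 612912/7 ≈ 87558.8571

Turán's theorem: ex(n, K_{r+1}) is achieved by the complete r-partite Turán graph T(n, r) with parts as balanced as possible, and is at most (1 − 1/r) · n^2/2. For r = 7, n = 452: the density bound is (6/7) · 204304/2 = 612912/7 ≈ 87558.8571. The integer-valued extremum is e(T(452, 7)) = 87558, which is strictly less than the density bound 612912/7 since 7 ∤ 452 (the parts of T(452, 7) cannot all be equal).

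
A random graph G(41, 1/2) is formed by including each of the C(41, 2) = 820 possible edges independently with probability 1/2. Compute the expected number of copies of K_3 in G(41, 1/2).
E[# K_3] = C(41, 3) · (1/2)^C(3, 2) = 10660 / 2^3 = 2665/2 = 1332.5

For each 3-subset S of vertices (there are C(41, 3) = 10660 such S), let X_S = 1 if S induces a K_3 (all C(3, 2) = 3 edges present). Then P(X_S = 1) = (1/2)^3 = 1/8. By linearity of expectation, E[# K_3] = C(41, 3) · (1/2)^3 = 10660 / 8 = 2665/2 = 1332.5.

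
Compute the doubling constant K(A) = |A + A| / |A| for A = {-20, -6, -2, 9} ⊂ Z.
K = |A + A| / |A| = 10/4 = 5/2

Enumerate A + A = {a + b : a, b ∈ A}. With |A| = 4, there are |A|^2 = 16 ordered sum pairs; collecting distinct values, A + A = {-40, -26, -22, -12, -11, -8, -4, 3, 7, 18}, so |A + A| = 10. Thus K = 10/4 = 5/2. For comparison, the minimum possible |A + A| over all 4-element sets is 2·4 − 1 = 7 (so min K = 7/4), attained only by arithmetic progressions.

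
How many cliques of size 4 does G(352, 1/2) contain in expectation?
E[# K_4] = C(352, 4) · (1/2)^C(4, 2) = 628828200 / 2^6 = 78603525/8 = 9825440.625

For each 4-subset S of vertices (there are C(352, 4) = 628828200 such S), let X_S = 1 if S induces a K_4 (all C(4, 2) = 6 edges present). Then P(X_S = 1) = (1/2)^6 = 1/64. By linearity of expectation, E[# K_4] = C(352, 4) · (1/2)^6 = 628828200 / 64 = 78603525/8 = 9825440.625.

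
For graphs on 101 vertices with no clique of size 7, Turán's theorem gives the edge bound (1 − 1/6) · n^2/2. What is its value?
Turán density bound = (5/6) · 101^2/2 = 51005/12 ≈ 4250.4167

Turán's theorem: ex(n, K_{r+1}) is achieved by the complete r-partite Turán graph T(n, r) with parts as balanced as possible, and is at most (1 − 1/r) · n^2/2. For r = 6, n = 101: the density bound is (5/6) · 10201/2 = 51005/12 ≈ 4250.4167. The integer-valued extremum is e(T(101, 6)) = 4250, which is strictly less than the density bound 51005/12 since 6 ∤ 101 (the parts of T(101, 6) cannot all be equal).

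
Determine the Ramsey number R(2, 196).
R(2, 196) = 196

R(2, k) = k for all k ≥ 2: in a 2-colouring of K_k, either some edge is red (a red K_2) or all edges are blue (a blue K_k). And K_{195} coloured all-blue has no blue K_196, so R(2, 196) > 195. Hence R(2, 196) = 196.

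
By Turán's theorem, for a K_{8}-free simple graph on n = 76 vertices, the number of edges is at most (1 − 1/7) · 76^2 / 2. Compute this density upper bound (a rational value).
Turán density bound = (6/7) · 76^2/2 = 17328/7 ≈ 2475.4286

Turán's theorem: ex(n, K_{r+1}) is achieved by the complete r-partite Turán graph T(n, r) with parts as balanced as possible, and is at most (1 − 1/r) · n^2/2. For r = 7, n = 76: the density bound is (6/7) · 5776/2 = 17328/7 ≈ 2475.4286. The integer-valued extremum is e(T(76, 7)) = 2475, which is strictly less than the density bound 17328/7 since 7 ∤ 76 (the parts of T(76, 7) cannot all be equal).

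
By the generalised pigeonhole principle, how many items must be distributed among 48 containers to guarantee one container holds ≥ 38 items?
n = (38 − 1)·48 + 1 = 1777

By the generalised pigeonhole principle, to guarantee some box contains ≥ r objects we need more than (r − 1) · k objects total. Threshold: n = (r − 1) · k + 1. With r = 38 and k = 48: n = 37 · 48 + 1 = 1776 + 1 = 1777. For n = 1776 = 37 · 48, we can put exactly 37 objects in every box, avoiding 38 in any single one — so 1777 is tight.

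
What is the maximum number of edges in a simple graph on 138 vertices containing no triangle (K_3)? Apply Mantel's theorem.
ex(138, K_3) = ⌊138^2/4⌋ = 4761

Mantel (1907): a triangle-free graph on n vertices has at most ⌊n^2/4⌋ edges, with equality for the complete bipartite graph K_{⌊n/2⌋, ⌈n/2⌉}. For n = 138: ⌊138^2/4⌋ = ⌊19044/4⌋ = 4761. The extremal graph is K_{69, 69}, which has 69·69 = 4761 edges.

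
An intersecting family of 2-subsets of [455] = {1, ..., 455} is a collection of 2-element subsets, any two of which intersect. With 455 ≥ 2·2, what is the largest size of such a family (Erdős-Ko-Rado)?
max |F| = C(454, 1) = 454

The Erdős-Ko-Rado theorem states: for n ≥ 2k, an intersecting family of k-subsets of an n-element set has size at most C(n − 1, k − 1), with equality for 'star' families {A ⊆ [n] : |A| = k, i ∈ A} (fix an element i). For n = 455, k = 2: C(454, 1) = 454.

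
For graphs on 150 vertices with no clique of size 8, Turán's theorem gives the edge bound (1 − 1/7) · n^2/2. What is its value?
Turán density bound = (6/7) · 150^2/2 = 67500/7 ≈ 9642.8571

Turán's theorem: ex(n, K_{r+1}) is achieved by the complete r-partite Turán graph T(n, r) with parts as balanced as possible, and is at most (1 − 1/r) · n^2/2. For r = 7, n = 150: the density bound is (6/7) · 22500/2 = 67500/7 ≈ 9642.8571. The integer-valued extremum is e(T(150, 7)) = 9642, which is strictly less than the density bound 67500/7 since 7 ∤ 150 (the parts of T(150, 7) cannot all be equal).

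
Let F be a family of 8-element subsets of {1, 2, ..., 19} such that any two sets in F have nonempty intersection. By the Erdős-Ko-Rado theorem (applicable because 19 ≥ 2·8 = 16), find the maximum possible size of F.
max |F| = C(18, 7) = 31824

The Erdős-Ko-Rado theorem states: for n ≥ 2k, an intersecting family of k-subsets of an n-element set has size at most C(n − 1, k − 1), with equality for 'star' families {A ⊆ [n] : |A| = k, i ∈ A} (fix an element i). For n = 19, k = 8: C(18, 7) = 31824.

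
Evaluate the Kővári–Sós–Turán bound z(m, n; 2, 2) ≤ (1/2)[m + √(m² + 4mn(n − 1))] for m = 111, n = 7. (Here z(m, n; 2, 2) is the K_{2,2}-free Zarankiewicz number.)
z(111, 7; 2, 2) ≤ (1/2)[111 + √(111² + 4·111·7·6)] = (1/2)[111 + √30969] = 143.4901

Kővári–Sós–Turán: let r_1, ..., r_111 be the row sums and z = Σ r_i the total number of 1s. Each pair of columns can share at most one row with both entries 1 (else a 2×2 all-ones block appears), so Σ_i C(r_i, 2) ≤ C(7, 2) = 21. By convexity Σ_i C(r_i, 2) ≥ 111·C(z/111, 2) = z(z − 111)/(2·111), giving z² − 111z − 111·7·6 ≤ 0 and hence z ≤ (1/2)[111 + √(12321 + 4·4662)] = (1/2)[111 + √30969] ≈ (1/2)(111 + 175.9801) = 143.4901.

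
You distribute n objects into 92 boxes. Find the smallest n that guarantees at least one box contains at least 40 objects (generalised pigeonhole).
n = (40 − 1)·92 + 1 = 3589

By the generalised pigeonhole principle, to guarantee some box contains ≥ r objects we need more than (r − 1) · k objects total. Threshold: n = (r − 1) · k + 1. With r = 40 and k = 92: n = 39 · 92 + 1 = 3588 + 1 = 3589. For n = 3588 = 39 · 92, we can put exactly 39 objects in every box, avoiding 40 in any single one — so 3589 is tight.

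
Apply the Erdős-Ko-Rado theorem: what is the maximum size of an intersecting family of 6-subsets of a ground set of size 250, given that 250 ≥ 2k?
max |F| = C(249, 5) = 7660690674

The Erdős-Ko-Rado theorem states: for n ≥ 2k, an intersecting family of k-subsets of an n-element set has size at most C(n − 1, k − 1), with equality for 'star' families {A ⊆ [n] : |A| = k, i ∈ A} (fix an element i). For n = 250, k = 6: C(249, 5) = 7660690674.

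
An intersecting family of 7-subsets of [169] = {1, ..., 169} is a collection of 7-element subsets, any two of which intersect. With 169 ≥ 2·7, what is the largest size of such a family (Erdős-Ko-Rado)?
max |F| = C(168, 6) = 28530983404

The Erdős-Ko-Rado theorem states: for n ≥ 2k, an intersecting family of k-subsets of an n-element set has size at most C(n − 1, k − 1), with equality for 'star' families {A ⊆ [n] : |A| = k, i ∈ A} (fix an element i). For n = 169, k = 7: C(168, 6) = 28530983404.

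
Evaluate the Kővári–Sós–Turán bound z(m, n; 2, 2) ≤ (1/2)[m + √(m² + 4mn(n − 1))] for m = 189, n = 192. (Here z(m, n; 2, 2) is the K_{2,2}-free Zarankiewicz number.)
z(189, 192; 2, 2) ≤ (1/2)[189 + √(189² + 4·189·192·191)] = (1/2)[189 + √27759753] = 2728.8763

Kővári–Sós–Turán: let r_1, ..., r_189 be the row sums and z = Σ r_i the total number of 1s. Each pair of columns can share at most one row with both entries 1 (else a 2×2 all-ones block appears), so Σ_i C(r_i, 2) ≤ C(192, 2) = 18336. By convexity Σ_i C(r_i, 2) ≥ 189·C(z/189, 2) = z(z − 189)/(2·189), giving z² − 189z − 189·192·191 ≤ 0 and hence z ≤ (1/2)[189 + √(35721 + 4·6931008)] = (1/2)[189 + √27759753] ≈ (1/2)(189 + 5268.7525) = 2728.8763.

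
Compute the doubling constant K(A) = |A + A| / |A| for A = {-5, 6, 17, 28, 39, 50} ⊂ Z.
K = |A + A| / |A| = 11/6

Enumerate A + A = {a + b : a, b ∈ A}. With |A| = 6, there are |A|^2 = 36 ordered sum pairs; collecting distinct values, A + A = {-10, 1, 12, 23, 34, 45, 56, 67, 78, 89, 100}, so |A + A| = 11. Thus K = 11/6. Here |A + A| = 2|A| − 1 = 11, the minimum possible — so K = 11/6 is minimal, which holds iff A is an arithmetic progression.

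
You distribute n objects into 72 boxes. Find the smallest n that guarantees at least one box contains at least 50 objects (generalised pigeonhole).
n = (50 − 1)·72 + 1 = 3529

By the generalised pigeonhole principle, to guarantee some box contains ≥ r objects we need more than (r − 1) · k objects total. Threshold: n = (r − 1) · k + 1. With r = 50 and k = 72: n = 49 · 72 + 1 = 3528 + 1 = 3529. For n = 3528 = 49 · 72, we can put exactly 49 objects in every box, avoiding 50 in any single one — so 3529 is tight.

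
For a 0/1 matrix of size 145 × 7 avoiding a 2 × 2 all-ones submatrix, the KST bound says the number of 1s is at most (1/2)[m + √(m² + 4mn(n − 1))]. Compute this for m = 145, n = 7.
z(145, 7; 2, 2) ≤ (1/2)[145 + √(145² + 4·145·7·6)] = (1/2)[145 + √45385] = 179.0188

Kővári–Sós–Turán: let r_1, ..., r_145 be the row sums and z = Σ r_i the total number of 1s. Each pair of columns can share at most one row with both entries 1 (else a 2×2 all-ones block appears), so Σ_i C(r_i, 2) ≤ C(7, 2) = 21. By convexity Σ_i C(r_i, 2) ≥ 145·C(z/145, 2) = z(z − 145)/(2·145), giving z² − 145z − 145·7·6 ≤ 0 and hence z ≤ (1/2)[145 + √(21025 + 4·6090)] = (1/2)[145 + √45385] ≈ (1/2)(145 + 213.0376) = 179.0188.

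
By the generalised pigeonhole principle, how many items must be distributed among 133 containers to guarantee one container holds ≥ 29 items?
n = (29 − 1)·133 + 1 = 3725

By the generalised pigeonhole principle, to guarantee some box contains ≥ r objects we need more than (r − 1) · k objects total. Threshold: n = (r − 1) · k + 1. With r = 29 and k = 133: n = 28 · 133 + 1 = 3724 + 1 = 3725. For n = 3724 = 28 · 133, we can put exactly 28 objects in every box, avoiding 29 in any single one — so 3725 is tight.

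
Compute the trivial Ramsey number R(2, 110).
R(2, 110) = 110

R(2, k) = k for all k ≥ 2: in a 2-colouring of K_k, either some edge is red (a red K_2) or all edges are blue (a blue K_k). And K_{109} coloured all-blue has no blue K_110, so R(2, 110) > 109. Hence R(2, 110) = 110.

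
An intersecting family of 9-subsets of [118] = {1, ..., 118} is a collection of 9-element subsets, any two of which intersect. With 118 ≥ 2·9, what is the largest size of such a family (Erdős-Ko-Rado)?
max |F| = C(117, 8) = 681927413310

Erdős-Ko-Rado (1961): when n ≥ 2k, max |F| = C(n−1, k−1). The bound is attained by the star {A : i ∈ A} for any fixed i ∈ [n]. Here C(118−1, 9−1) = C(117, 8) = 681927413310.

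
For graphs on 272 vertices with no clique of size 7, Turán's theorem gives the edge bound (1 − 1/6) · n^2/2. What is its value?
Turán density bound = (5/6) · 272^2/2 = 92480/3 ≈ 30826.6667

Turán's theorem: ex(n, K_{r+1}) is achieved by the complete r-partite Turán graph T(n, r) with parts as balanced as possible, and is at most (1 − 1/r) · n^2/2. For r = 6, n = 272: the density bound is (5/6) · 73984/2 = 92480/3 ≈ 30826.6667. The integer-valued extremum is e(T(272, 6)) = 30826, which is strictly less than the density bound 92480/3 since 6 ∤ 272 (the parts of T(272, 6) cannot all be equal).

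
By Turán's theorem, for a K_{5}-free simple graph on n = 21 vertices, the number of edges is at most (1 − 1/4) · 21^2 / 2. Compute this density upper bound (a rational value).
Turán density bound = (3/4) · 21^2/2 = 1323/8 ≈ 165.375

Turán's theorem: ex(n, K_{r+1}) is achieved by the complete r-partite Turán graph T(n, r) with parts as balanced as possible, and is at most (1 − 1/r) · n^2/2. For r = 4, n = 21: the density bound is (3/4) · 441/2 = 1323/8 ≈ 165.375. The integer-valued extremum is e(T(21, 4)) = 165, which is strictly less than the density bound 1323/8 since 4 ∤ 21 (the parts of T(21, 4) cannot all be equal).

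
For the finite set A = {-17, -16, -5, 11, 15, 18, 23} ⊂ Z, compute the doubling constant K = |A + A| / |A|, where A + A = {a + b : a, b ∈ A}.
K = |A + A| / |A| = 27/7

Enumerate A + A = {a + b : a, b ∈ A}. With |A| = 7, there are |A|^2 = 49 ordered sum pairs; collecting distinct values, A + A = {-34, -33, -32, -22, -21, -10, -6, -5, -2, -1, 1, 2, 6, 7, 10, 13, 18, 22, 26, 29, 30, 33, 34, 36, 38, 41, 46}, so |A + A| = 27. Thus K = 27/7. For comparison, the minimum possible |A + A| over all 7-element sets is 2·7 − 1 = 13 (so min K = 13/7), attained only by arithmetic progressions.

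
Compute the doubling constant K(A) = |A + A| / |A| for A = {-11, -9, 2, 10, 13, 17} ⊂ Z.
K = |A + A| / |A| = 20/6 = 10/3

Enumerate A + A = {a + b : a, b ∈ A}. With |A| = 6, there are |A|^2 = 36 ordered sum pairs; collecting distinct values, A + A = {-22, -20, -18, -9, -7, -1, 1, 2, 4, 6, 8, 12, 15, 19, 20, 23, 26, 27, 30, 34}, so |A + A| = 20. Thus K = 20/6 = 10/3. For comparison, the minimum possible |A + A| over all 6-element sets is 2·6 − 1 = 11 (so min K = 11/6), attained only by arithmetic progressions.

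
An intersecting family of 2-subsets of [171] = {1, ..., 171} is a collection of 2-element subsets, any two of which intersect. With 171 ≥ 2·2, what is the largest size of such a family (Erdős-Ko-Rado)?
max |F| = C(170, 1) = 170

The Erdős-Ko-Rado theorem states: for n ≥ 2k, an intersecting family of k-subsets of an n-element set has size at most C(n − 1, k − 1), with equality for 'star' families {A ⊆ [n] : |A| = k, i ∈ A} (fix an element i). For n = 171, k = 2: C(170, 1) = 170.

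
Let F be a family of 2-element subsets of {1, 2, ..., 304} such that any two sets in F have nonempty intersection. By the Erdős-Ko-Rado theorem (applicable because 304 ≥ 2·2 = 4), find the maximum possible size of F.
max |F| = C(303, 1) = 303

Erdős-Ko-Rado (1961): when n ≥ 2k, max |F| = C(n−1, k−1). The bound is attained by the star {A : i ∈ A} for any fixed i ∈ [n]. Here C(304−1, 2−1) = C(303, 1) = 303.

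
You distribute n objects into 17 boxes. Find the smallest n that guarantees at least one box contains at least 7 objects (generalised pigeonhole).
n = (7 − 1)·17 + 1 = 103

By the generalised pigeonhole principle, to guarantee some box contains ≥ r objects we need more than (r − 1) · k objects total. Threshold: n = (r − 1) · k + 1. With r = 7 and k = 17: n = 6 · 17 + 1 = 102 + 1 = 103. For n = 102 = 6 · 17, we can put exactly 6 objects in every box, avoiding 7 in any single one — so 103 is tight.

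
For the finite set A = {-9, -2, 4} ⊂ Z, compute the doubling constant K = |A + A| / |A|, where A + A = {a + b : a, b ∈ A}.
K = |A + A| / |A| = 6/3 = 2

Enumerate A + A = {a + b : a, b ∈ A}. With |A| = 3, there are |A|^2 = 9 ordered sum pairs; collecting distinct values, A + A = {-18, -11, -5, -4, 2, 8}, so |A + A| = 6. Thus K = 6/3 = 2. For comparison, the minimum possible |A + A| over all 3-element sets is 2·3 − 1 = 5 (so min K = 5/3), attained only by arithmetic progressions.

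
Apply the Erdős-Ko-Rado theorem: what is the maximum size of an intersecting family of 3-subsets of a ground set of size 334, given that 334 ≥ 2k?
max |F| = C(333, 2) = 55278

The Erdős-Ko-Rado theorem states: for n ≥ 2k, an intersecting family of k-subsets of an n-element set has size at most C(n − 1, k − 1), with equality for 'star' families {A ⊆ [n] : |A| = k, i ∈ A} (fix an element i). For n = 334, k = 3: C(333, 2) = 55278.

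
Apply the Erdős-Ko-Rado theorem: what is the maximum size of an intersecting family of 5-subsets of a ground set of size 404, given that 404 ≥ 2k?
max |F| = C(403, 4) = 1082740100

Erdős-Ko-Rado (1961): when n ≥ 2k, max |F| = C(n−1, k−1). The bound is attained by the star {A : i ∈ A} for any fixed i ∈ [n]. Here C(404−1, 5−1) = C(403, 4) = 1082740100.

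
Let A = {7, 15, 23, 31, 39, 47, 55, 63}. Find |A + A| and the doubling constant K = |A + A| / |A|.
K = |A + A| / |A| = 15/8

Enumerate A + A = {a + b : a, b ∈ A}. With |A| = 8, there are |A|^2 = 64 ordered sum pairs; collecting distinct values, A + A = {14, 22, 30, 38, 46, 54, 62, 70, 78, 86, 94, 102, 110, 118, 126}, so |A + A| = 15. Thus K = 15/8. Here |A + A| = 2|A| − 1 = 15, the minimum possible — so K = 15/8 is minimal, which holds iff A is an arithmetic progression.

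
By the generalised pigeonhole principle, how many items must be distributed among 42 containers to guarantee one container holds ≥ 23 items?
n = (23 − 1)·42 + 1 = 925

By the generalised pigeonhole principle, to guarantee some box contains ≥ r objects we need more than (r − 1) · k objects total. Threshold: n = (r − 1) · k + 1. With r = 23 and k = 42: n = 22 · 42 + 1 = 924 + 1 = 925. For n = 924 = 22 · 42, we can put exactly 22 objects in every box, avoiding 23 in any single one — so 925 is tight.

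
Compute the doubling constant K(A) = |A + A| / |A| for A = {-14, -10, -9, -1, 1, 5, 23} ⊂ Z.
K = |A + A| / |A| = 27/7

Enumerate A + A = {a + b : a, b ∈ A}. With |A| = 7, there are |A|^2 = 49 ordered sum pairs; collecting distinct values, A + A = {-28, -24, -23, -20, -19, -18, -15, -13, -11, -10, -9, -8, -5, -4, -2, 0, 2, 4, 6, 9, 10, 13, 14, 22, 24, 28, 46}, so |A + A| = 27. Thus K = 27/7. For comparison, the minimum possible |A + A| over all 7-element sets is 2·7 − 1 = 13 (so min K = 13/7), attained only by arithmetic progressions.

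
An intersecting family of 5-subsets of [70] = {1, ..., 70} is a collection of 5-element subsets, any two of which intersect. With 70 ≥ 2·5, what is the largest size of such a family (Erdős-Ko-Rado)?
max |F| = C(69, 4) = 864501

The Erdős-Ko-Rado theorem states: for n ≥ 2k, an intersecting family of k-subsets of an n-element set has size at most C(n − 1, k − 1), with equality for 'star' families {A ⊆ [n] : |A| = k, i ∈ A} (fix an element i). For n = 70, k = 5: C(69, 4) = 864501.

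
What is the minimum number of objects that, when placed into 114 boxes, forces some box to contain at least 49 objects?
n = (49 − 1)·114 + 1 = 5473

By the generalised pigeonhole principle, to guarantee some box contains ≥ r objects we need more than (r − 1) · k objects total. Threshold: n = (r − 1) · k + 1. With r = 49 and k = 114: n = 48 · 114 + 1 = 5472 + 1 = 5473. For n = 5472 = 48 · 114, we can put exactly 48 objects in every box, avoiding 49 in any single one — so 5473 is tight.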